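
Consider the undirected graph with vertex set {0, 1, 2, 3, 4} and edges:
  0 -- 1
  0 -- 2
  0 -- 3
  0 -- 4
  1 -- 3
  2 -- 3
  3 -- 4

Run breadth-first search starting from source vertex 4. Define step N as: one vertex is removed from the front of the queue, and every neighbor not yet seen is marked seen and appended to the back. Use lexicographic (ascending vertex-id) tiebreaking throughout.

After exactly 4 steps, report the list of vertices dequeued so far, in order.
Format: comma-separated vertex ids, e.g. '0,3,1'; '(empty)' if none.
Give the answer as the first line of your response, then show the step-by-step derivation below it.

4,0,3,1

step 1: dequeue 4; queue=[0,3]; order=4
step 2: dequeue 0; queue=[3,1,2]; order=4,0
step 3: dequeue 3; queue=[1,2]; order=4,0,3
step 4: dequeue 1; queue=[2]; order=4,0,3,1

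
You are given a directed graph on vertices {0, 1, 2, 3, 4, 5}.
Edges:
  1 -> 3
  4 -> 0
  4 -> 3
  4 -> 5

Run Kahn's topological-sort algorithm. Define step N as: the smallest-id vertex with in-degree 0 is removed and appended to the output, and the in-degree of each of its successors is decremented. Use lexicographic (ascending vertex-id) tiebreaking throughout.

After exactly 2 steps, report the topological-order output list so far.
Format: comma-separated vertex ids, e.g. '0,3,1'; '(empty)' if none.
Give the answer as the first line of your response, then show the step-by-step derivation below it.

1,2

step 1: output 1; order=[1]; indeg=(1,0,0,1,0,1)
step 2: output 2; order=[1,2]; indeg=(1,0,0,1,0,1)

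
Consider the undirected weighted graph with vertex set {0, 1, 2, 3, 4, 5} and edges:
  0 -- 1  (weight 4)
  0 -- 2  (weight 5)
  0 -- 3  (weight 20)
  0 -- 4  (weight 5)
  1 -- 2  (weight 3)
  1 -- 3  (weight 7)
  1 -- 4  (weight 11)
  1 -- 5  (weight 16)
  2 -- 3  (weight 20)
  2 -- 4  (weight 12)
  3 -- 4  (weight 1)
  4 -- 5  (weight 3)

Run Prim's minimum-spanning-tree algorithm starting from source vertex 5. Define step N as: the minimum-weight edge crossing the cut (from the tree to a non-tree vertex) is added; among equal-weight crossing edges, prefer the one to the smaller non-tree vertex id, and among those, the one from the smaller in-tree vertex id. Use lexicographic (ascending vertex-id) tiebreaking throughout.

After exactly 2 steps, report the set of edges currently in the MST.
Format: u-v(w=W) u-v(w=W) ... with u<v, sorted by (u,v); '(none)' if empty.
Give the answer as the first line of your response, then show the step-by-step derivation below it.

3-4(w=1) 4-5(w=3)

step 1: add edge 4-5 (w=3); MST = {4-5(w=3)}
step 2: add edge 3-4 (w=1); MST = {3-4(w=1) 4-5(w=3)}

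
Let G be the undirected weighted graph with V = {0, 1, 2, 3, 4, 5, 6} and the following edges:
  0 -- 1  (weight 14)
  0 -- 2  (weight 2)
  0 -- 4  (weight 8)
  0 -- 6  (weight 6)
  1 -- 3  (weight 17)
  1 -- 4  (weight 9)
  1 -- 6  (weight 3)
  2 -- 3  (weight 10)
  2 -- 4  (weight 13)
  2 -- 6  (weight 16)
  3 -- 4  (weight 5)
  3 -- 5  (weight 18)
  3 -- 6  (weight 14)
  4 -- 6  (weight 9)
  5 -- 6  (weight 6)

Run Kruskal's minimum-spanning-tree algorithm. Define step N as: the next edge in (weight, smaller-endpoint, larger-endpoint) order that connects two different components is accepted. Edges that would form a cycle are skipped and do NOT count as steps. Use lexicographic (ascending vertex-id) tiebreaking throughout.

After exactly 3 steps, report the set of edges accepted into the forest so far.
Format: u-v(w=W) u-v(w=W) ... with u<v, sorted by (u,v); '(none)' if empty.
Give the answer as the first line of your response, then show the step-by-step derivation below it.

0-2(w=2) 1-6(w=3) 3-4(w=5)

step 1: add edge 0-2 (w=2); MST = {0-2(w=2)}
step 2: add edge 1-6 (w=3); MST = {0-2(w=2) 1-6(w=3)}
step 3: add edge 3-4 (w=5); MST = {0-2(w=2) 1-6(w=3) 3-4(w=5)}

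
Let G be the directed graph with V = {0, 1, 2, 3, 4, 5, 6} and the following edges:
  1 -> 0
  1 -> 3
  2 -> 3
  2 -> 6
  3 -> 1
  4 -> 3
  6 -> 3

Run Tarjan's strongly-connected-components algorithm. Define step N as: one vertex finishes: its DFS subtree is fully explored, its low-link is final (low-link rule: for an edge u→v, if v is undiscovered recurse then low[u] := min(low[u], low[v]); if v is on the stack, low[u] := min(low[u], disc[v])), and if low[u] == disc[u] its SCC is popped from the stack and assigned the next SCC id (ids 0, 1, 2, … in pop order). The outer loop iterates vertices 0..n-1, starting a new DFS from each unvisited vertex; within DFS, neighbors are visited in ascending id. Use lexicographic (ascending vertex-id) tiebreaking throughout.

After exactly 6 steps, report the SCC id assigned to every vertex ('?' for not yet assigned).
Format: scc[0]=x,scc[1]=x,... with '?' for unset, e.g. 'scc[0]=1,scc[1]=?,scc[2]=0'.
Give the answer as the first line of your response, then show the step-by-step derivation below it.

scc[0]=0,scc[1]=1,scc[2]=3,scc[3]=1,scc[4]=4,scc[5]=?,scc[6]=2

step 1: low=(low[0]=0,low[1]=?,low[2]=?,low[3]=?,low[4]=?,low[5]=?,low[6]=?); scc=(scc[0]=0,scc[1]=?,scc[2]=?,scc[3]=?,scc[4]=?,scc[5]=?,scc[6]=?)
step 2: low=(low[0]=0,low[1]=1,low[2]=?,low[3]=1,low[4]=?,low[5]=?,low[6]=?); scc=(scc[0]=0,scc[1]=?,scc[2]=?,scc[3]=?,scc[4]=?,scc[5]=?,scc[6]=?)
step 3: low=(low[0]=0,low[1]=1,low[2]=?,low[3]=1,low[4]=?,low[5]=?,low[6]=?); scc=(scc[0]=0,scc[1]=1,scc[2]=?,scc[3]=1,scc[4]=?,scc[5]=?,scc[6]=?)
step 4: low=(low[0]=0,low[1]=1,low[2]=3,low[3]=1,low[4]=?,low[5]=?,low[6]=4); scc=(scc[0]=0,scc[1]=1,scc[2]=?,scc[3]=1,scc[4]=?,scc[5]=?,scc[6]=2)
step 5: low=(low[0]=0,low[1]=1,low[2]=3,low[3]=1,low[4]=?,low[5]=?,low[6]=4); scc=(scc[0]=0,scc[1]=1,scc[2]=3,scc[3]=1,scc[4]=?,scc[5]=?,scc[6]=2)
step 6: low=(low[0]=0,low[1]=1,low[2]=3,low[3]=1,low[4]=5,low[5]=?,low[6]=4); scc=(scc[0]=0,scc[1]=1,scc[2]=3,scc[3]=1,scc[4]=4,scc[5]=?,scc[6]=2)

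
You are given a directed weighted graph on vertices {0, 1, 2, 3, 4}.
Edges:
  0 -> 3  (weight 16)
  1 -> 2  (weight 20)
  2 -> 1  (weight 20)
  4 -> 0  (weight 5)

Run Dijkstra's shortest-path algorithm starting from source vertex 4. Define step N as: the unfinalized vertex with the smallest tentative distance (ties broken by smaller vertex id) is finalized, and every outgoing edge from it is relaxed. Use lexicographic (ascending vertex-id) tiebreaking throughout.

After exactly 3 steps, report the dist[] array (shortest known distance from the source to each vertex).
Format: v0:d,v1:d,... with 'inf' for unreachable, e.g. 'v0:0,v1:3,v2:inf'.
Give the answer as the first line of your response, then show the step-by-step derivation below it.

v0:5,v1:inf,v2:inf,v3:21,v4:0

step 1: dist = v0:5,v1:inf,v2:inf,v3:inf,v4:0
step 2: dist = v0:5,v1:inf,v2:inf,v3:21,v4:0
step 3: dist = v0:5,v1:inf,v2:inf,v3:21,v4:0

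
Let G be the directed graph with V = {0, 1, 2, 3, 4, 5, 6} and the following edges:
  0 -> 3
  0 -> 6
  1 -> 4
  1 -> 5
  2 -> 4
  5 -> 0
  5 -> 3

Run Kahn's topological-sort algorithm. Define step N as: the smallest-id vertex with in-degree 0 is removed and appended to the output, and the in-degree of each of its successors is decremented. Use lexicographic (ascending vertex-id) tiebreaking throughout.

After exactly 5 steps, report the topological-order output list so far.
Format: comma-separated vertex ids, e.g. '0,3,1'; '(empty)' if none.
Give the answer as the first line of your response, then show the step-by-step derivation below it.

1,2,4,5,0

step 1: output 1; order=[1]; indeg=(1,0,0,2,1,0,1)
step 2: output 2; order=[1,2]; indeg=(1,0,0,2,0,0,1)
step 3: output 4; order=[1,2,4]; indeg=(1,0,0,2,0,0,1)
step 4: output 5; order=[1,2,4,5]; indeg=(0,0,0,1,0,0,1)
step 5: output 0; order=[1,2,4,5,0]; indeg=(0,0,0,0,0,0,0)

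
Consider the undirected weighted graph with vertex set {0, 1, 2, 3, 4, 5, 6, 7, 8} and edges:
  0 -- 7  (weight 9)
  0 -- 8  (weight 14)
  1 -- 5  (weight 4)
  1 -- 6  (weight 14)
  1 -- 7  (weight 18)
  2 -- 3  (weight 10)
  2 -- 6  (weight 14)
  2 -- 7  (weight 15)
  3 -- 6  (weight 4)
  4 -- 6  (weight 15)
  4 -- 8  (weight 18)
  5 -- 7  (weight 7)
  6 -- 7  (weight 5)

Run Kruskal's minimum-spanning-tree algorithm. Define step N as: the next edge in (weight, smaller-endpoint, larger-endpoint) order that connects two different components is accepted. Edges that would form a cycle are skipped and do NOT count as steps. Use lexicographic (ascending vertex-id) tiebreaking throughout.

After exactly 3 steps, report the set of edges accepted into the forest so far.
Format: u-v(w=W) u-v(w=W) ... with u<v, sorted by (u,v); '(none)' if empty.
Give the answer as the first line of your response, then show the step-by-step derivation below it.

1-5(w=4) 3-6(w=4) 6-7(w=5)

step 1: add edge 1-5 (w=4); MST = {1-5(w=4)}
step 2: add edge 3-6 (w=4); MST = {1-5(w=4) 3-6(w=4)}
step 3: add edge 6-7 (w=5); MST = {1-5(w=4) 3-6(w=4) 6-7(w=5)}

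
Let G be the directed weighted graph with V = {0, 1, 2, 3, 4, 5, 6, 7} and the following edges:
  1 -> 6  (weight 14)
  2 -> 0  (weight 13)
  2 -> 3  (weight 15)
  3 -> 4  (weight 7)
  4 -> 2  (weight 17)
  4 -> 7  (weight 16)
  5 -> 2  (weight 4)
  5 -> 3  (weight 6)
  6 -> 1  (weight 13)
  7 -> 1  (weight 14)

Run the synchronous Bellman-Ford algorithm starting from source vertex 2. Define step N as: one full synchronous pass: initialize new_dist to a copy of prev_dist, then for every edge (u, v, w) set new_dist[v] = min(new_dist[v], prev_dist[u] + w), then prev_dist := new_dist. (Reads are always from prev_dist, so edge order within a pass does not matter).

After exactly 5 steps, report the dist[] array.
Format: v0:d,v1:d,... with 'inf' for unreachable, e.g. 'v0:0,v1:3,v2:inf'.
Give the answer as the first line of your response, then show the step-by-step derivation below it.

v0:13,v1:52,v2:0,v3:15,v4:22,v5:inf,v6:66,v7:38

step 1: dist = v0:13,v1:inf,v2:0,v3:15,v4:inf,v5:inf,v6:inf,v7:inf
step 2: dist = v0:13,v1:inf,v2:0,v3:15,v4:22,v5:inf,v6:inf,v7:inf
step 3: dist = v0:13,v1:inf,v2:0,v3:15,v4:22,v5:inf,v6:inf,v7:38
step 4: dist = v0:13,v1:52,v2:0,v3:15,v4:22,v5:inf,v6:inf,v7:38
step 5: dist = v0:13,v1:52,v2:0,v3:15,v4:22,v5:inf,v6:66,v7:38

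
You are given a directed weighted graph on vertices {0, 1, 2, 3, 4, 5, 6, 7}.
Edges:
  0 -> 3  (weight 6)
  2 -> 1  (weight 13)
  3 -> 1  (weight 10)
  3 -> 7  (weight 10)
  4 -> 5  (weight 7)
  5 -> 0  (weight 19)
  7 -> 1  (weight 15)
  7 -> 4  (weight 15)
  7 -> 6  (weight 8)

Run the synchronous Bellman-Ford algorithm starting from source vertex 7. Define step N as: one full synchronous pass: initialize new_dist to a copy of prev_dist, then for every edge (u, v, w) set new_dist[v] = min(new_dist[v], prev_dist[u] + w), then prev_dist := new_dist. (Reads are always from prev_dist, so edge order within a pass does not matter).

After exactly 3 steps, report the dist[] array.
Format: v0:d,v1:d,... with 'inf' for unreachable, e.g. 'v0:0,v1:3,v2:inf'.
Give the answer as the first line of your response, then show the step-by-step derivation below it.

v0:41,v1:15,v2:inf,v3:inf,v4:15,v5:22,v6:8,v7:0

step 1: dist = v0:inf,v1:15,v2:inf,v3:inf,v4:15,v5:inf,v6:8,v7:0
step 2: dist = v0:inf,v1:15,v2:inf,v3:inf,v4:15,v5:22,v6:8,v7:0
step 3: dist = v0:41,v1:15,v2:inf,v3:inf,v4:15,v5:22,v6:8,v7:0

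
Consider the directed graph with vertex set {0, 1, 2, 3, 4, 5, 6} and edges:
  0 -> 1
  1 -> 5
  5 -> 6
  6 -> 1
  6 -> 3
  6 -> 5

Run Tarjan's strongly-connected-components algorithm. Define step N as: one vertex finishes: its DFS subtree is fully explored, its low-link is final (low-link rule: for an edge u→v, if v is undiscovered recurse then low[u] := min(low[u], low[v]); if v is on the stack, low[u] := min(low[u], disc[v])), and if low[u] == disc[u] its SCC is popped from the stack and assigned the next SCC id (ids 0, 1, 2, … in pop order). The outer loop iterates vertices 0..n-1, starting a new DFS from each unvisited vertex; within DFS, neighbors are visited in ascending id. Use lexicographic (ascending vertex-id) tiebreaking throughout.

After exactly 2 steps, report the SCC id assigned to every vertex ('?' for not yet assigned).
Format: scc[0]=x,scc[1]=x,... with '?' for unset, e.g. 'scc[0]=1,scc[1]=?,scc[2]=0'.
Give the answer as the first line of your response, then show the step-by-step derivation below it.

scc[0]=?,scc[1]=?,scc[2]=?,scc[3]=0,scc[4]=?,scc[5]=?,scc[6]=?

step 1: low=(low[0]=0,low[1]=1,low[2]=?,low[3]=4,low[4]=?,low[5]=2,low[6]=1); scc=(scc[0]=?,scc[1]=?,scc[2]=?,scc[3]=0,scc[4]=?,scc[5]=?,scc[6]=?)
step 2: low=(low[0]=0,low[1]=1,low[2]=?,low[3]=4,low[4]=?,low[5]=2,low[6]=1); scc=(scc[0]=?,scc[1]=?,scc[2]=?,scc[3]=0,scc[4]=?,scc[5]=?,scc[6]=?)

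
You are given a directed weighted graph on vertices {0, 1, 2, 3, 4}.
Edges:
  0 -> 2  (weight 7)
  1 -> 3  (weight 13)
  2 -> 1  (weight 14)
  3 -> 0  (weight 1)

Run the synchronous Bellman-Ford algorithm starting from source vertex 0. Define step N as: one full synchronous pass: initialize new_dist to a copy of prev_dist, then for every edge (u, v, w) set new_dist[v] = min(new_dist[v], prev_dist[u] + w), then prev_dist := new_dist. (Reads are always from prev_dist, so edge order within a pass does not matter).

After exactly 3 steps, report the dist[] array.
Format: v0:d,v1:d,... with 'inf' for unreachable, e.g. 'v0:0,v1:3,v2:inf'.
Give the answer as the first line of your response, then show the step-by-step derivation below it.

v0:0,v1:21,v2:7,v3:34,v4:inf

step 1: dist = v0:0,v1:inf,v2:7,v3:inf,v4:inf
step 2: dist = v0:0,v1:21,v2:7,v3:inf,v4:inf
step 3: dist = v0:0,v1:21,v2:7,v3:34,v4:inf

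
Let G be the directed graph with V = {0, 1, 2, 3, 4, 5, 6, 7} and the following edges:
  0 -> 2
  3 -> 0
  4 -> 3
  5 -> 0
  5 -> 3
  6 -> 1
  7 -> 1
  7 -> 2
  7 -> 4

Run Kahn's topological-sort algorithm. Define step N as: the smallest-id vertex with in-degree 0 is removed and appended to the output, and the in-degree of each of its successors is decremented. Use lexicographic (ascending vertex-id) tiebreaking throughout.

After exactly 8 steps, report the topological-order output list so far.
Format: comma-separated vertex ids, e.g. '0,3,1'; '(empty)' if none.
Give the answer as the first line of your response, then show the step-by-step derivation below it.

5,6,7,1,4,3,0,2

step 1: output 5; order=[5]; indeg=(1,2,2,1,1,0,0,0)
step 2: output 6; order=[5,6]; indeg=(1,1,2,1,1,0,0,0)
step 3: output 7; order=[5,6,7]; indeg=(1,0,1,1,0,0,0,0)
step 4: output 1; order=[5,6,7,1]; indeg=(1,0,1,1,0,0,0,0)
step 5: output 4; order=[5,6,7,1,4]; indeg=(1,0,1,0,0,0,0,0)
step 6: output 3; order=[5,6,7,1,4,3]; indeg=(0,0,1,0,0,0,0,0)
step 7: output 0; order=[5,6,7,1,4,3,0]; indeg=(0,0,0,0,0,0,0,0)
step 8: output 2; order=[5,6,7,1,4,3,0,2]; indeg=(0,0,0,0,0,0,0,0)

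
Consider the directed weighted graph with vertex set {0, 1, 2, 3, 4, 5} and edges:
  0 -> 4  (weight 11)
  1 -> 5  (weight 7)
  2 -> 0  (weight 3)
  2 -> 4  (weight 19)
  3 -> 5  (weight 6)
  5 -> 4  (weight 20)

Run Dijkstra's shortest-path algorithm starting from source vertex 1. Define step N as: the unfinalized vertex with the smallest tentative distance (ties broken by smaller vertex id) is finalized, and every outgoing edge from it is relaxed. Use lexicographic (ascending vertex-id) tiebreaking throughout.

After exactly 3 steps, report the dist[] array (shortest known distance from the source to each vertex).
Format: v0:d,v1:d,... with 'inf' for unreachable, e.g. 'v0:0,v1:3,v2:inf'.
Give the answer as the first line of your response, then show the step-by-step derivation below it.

v0:inf,v1:0,v2:inf,v3:inf,v4:27,v5:7

step 1: dist = v0:inf,v1:0,v2:inf,v3:inf,v4:inf,v5:7
step 2: dist = v0:inf,v1:0,v2:inf,v3:inf,v4:27,v5:7
step 3: dist = v0:inf,v1:0,v2:inf,v3:inf,v4:27,v5:7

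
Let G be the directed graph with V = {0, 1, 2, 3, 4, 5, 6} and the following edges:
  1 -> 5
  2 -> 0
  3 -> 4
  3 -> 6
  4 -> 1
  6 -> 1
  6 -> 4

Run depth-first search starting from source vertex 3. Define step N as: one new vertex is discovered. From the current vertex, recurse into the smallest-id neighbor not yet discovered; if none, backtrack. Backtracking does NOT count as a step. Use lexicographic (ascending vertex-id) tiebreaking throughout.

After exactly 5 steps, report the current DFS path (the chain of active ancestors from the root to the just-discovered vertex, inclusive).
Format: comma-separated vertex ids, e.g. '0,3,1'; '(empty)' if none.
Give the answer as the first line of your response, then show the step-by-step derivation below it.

3,6

step 1: discover 3; path=3; order=3
step 2: discover 4; path=3>4; order=3,4
step 3: discover 1; path=3>4>1; order=3,4,1
step 4: discover 5; path=3>4>1>5; order=3,4,1,5
step 5: discover 6; path=3>6; order=3,4,1,5,6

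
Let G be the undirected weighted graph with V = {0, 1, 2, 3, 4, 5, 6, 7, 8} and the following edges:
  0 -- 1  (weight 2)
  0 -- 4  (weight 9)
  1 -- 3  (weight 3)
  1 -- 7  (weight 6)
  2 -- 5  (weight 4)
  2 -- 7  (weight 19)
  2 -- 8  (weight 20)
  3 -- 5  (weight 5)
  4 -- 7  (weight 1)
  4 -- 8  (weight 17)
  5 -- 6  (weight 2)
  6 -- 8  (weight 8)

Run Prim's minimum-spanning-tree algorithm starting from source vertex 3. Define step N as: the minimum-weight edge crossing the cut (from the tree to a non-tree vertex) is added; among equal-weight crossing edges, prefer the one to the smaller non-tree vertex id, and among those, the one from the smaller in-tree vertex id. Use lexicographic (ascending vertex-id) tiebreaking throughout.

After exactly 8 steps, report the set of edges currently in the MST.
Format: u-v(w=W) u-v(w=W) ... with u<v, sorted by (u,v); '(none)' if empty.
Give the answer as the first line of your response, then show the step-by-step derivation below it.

0-1(w=2) 1-3(w=3) 1-7(w=6) 2-5(w=4) 3-5(w=5) 4-7(w=1) 5-6(w=2) 6-8(w=8)

step 1: add edge 1-3 (w=3); MST = {1-3(w=3)}
step 2: add edge 0-1 (w=2); MST = {0-1(w=2) 1-3(w=3)}
step 3: add edge 3-5 (w=5); MST = {0-1(w=2) 1-3(w=3) 3-5(w=5)}
step 4: add edge 5-6 (w=2); MST = {0-1(w=2) 1-3(w=3) 3-5(w=5) 5-6(w=2)}
step 5: add edge 2-5 (w=4); MST = {0-1(w=2) 1-3(w=3) 2-5(w=4) 3-5(w=5) 5-6(w=2)}
step 6: add edge 1-7 (w=6); MST = {0-1(w=2) 1-3(w=3) 1-7(w=6) 2-5(w=4) 3-5(w=5) 5-6(w=2)}
step 7: add edge 4-7 (w=1); MST = {0-1(w=2) 1-3(w=3) 1-7(w=6) 2-5(w=4) 3-5(w=5) 4-7(w=1) 5-6(w=2)}
step 8: add edge 6-8 (w=8); MST = {0-1(w=2) 1-3(w=3) 1-7(w=6) 2-5(w=4) 3-5(w=5) 4-7(w=1) 5-6(w=2) 6-8(w=8)}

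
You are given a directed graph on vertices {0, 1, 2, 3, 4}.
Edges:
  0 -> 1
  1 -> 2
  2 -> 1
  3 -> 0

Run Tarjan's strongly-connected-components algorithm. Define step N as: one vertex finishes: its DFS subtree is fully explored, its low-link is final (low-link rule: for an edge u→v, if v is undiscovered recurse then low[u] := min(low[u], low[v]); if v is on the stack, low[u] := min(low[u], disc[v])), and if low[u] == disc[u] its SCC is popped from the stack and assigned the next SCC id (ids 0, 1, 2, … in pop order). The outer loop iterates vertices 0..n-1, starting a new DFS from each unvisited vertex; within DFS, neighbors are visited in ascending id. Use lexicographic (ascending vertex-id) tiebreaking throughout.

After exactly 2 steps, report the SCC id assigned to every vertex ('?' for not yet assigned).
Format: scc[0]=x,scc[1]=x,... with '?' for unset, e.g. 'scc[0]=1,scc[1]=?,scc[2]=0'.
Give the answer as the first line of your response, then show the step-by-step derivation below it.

scc[0]=?,scc[1]=0,scc[2]=0,scc[3]=?,scc[4]=?

step 1: low=(low[0]=0,low[1]=1,low[2]=1,low[3]=?,low[4]=?); scc=(scc[0]=?,scc[1]=?,scc[2]=?,scc[3]=?,scc[4]=?)
step 2: low=(low[0]=0,low[1]=1,low[2]=1,low[3]=?,low[4]=?); scc=(scc[0]=?,scc[1]=0,scc[2]=0,scc[3]=?,scc[4]=?)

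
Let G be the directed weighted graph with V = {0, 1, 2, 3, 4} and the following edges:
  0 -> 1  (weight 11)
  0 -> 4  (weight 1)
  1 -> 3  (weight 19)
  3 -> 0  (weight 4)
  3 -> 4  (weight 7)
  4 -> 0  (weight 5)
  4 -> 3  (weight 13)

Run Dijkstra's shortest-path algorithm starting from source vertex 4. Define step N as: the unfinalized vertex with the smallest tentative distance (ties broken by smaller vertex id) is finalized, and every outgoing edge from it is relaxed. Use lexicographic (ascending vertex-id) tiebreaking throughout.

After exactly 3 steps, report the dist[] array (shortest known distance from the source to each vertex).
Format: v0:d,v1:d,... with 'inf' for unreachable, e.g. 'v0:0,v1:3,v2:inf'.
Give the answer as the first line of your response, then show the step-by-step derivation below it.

v0:5,v1:16,v2:inf,v3:13,v4:0

step 1: dist = v0:5,v1:inf,v2:inf,v3:13,v4:0
step 2: dist = v0:5,v1:16,v2:inf,v3:13,v4:0
step 3: dist = v0:5,v1:16,v2:inf,v3:13,v4:0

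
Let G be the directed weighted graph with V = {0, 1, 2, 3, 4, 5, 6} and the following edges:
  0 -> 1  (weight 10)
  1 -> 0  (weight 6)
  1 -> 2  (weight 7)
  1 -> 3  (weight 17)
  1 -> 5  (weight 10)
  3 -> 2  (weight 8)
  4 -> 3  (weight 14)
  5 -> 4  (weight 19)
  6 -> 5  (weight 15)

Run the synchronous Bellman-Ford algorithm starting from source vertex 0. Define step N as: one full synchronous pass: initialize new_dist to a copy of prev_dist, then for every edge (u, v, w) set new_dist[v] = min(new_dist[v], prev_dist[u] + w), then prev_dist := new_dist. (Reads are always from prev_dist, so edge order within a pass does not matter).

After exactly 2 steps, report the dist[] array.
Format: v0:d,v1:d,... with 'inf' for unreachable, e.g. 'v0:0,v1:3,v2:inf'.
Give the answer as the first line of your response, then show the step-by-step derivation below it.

v0:0,v1:10,v2:17,v3:27,v4:inf,v5:20,v6:inf

step 1: dist = v0:0,v1:10,v2:inf,v3:inf,v4:inf,v5:inf,v6:inf
step 2: dist = v0:0,v1:10,v2:17,v3:27,v4:inf,v5:20,v6:inf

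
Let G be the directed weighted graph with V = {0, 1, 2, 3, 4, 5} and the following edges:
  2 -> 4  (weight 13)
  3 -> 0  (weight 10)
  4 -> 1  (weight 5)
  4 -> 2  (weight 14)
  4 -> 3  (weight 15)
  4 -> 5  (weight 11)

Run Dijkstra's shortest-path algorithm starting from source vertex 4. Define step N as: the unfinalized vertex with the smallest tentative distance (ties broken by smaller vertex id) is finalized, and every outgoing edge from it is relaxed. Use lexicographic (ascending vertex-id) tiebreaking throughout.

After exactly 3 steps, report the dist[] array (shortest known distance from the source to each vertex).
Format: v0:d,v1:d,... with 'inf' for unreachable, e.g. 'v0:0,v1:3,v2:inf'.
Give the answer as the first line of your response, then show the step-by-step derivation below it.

v0:inf,v1:5,v2:14,v3:15,v4:0,v5:11

step 1: dist = v0:inf,v1:5,v2:14,v3:15,v4:0,v5:11
step 2: dist = v0:inf,v1:5,v2:14,v3:15,v4:0,v5:11
step 3: dist = v0:inf,v1:5,v2:14,v3:15,v4:0,v5:11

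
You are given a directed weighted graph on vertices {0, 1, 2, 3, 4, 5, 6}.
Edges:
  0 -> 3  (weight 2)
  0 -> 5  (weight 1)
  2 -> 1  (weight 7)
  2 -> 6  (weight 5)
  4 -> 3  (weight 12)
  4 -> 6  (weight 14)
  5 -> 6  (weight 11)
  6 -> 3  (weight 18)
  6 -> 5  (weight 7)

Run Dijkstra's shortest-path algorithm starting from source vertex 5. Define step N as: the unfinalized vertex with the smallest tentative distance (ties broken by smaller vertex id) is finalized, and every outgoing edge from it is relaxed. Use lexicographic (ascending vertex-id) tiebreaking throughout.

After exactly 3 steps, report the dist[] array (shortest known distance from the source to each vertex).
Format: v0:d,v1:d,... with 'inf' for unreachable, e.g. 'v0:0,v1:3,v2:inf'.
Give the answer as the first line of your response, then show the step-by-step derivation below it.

v0:inf,v1:inf,v2:inf,v3:29,v4:inf,v5:0,v6:11

step 1: dist = v0:inf,v1:inf,v2:inf,v3:inf,v4:inf,v5:0,v6:11
step 2: dist = v0:inf,v1:inf,v2:inf,v3:29,v4:inf,v5:0,v6:11
step 3: dist = v0:inf,v1:inf,v2:inf,v3:29,v4:inf,v5:0,v6:11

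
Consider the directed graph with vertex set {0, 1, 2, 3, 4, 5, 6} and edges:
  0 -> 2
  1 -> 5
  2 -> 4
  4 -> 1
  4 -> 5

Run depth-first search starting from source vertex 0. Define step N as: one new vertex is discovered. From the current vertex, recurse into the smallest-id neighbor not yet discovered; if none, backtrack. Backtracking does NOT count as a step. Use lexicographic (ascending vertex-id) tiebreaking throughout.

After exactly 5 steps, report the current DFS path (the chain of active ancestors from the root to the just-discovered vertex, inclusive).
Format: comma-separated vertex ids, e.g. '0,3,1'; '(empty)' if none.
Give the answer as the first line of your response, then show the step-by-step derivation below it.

0,2,4,1,5

step 1: discover 0; path=0; order=0
step 2: discover 2; path=0>2; order=0,2
step 3: discover 4; path=0>2>4; order=0,2,4
step 4: discover 1; path=0>2>4>1; order=0,2,4,1
step 5: discover 5; path=0>2>4>1>5; order=0,2,4,1,5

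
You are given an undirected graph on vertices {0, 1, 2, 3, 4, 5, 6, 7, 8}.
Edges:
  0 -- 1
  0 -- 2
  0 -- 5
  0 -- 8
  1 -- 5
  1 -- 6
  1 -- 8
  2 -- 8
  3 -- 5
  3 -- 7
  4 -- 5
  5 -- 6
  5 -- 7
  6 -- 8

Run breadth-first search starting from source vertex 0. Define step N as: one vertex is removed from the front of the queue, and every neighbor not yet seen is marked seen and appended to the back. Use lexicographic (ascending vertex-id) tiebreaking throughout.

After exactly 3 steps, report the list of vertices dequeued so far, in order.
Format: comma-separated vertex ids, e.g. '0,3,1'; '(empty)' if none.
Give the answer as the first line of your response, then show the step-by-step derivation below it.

0,1,2

step 1: dequeue 0; queue=[1,2,5,8]; order=0
step 2: dequeue 1; queue=[2,5,8,6]; order=0,1
step 3: dequeue 2; queue=[5,8,6]; order=0,1,2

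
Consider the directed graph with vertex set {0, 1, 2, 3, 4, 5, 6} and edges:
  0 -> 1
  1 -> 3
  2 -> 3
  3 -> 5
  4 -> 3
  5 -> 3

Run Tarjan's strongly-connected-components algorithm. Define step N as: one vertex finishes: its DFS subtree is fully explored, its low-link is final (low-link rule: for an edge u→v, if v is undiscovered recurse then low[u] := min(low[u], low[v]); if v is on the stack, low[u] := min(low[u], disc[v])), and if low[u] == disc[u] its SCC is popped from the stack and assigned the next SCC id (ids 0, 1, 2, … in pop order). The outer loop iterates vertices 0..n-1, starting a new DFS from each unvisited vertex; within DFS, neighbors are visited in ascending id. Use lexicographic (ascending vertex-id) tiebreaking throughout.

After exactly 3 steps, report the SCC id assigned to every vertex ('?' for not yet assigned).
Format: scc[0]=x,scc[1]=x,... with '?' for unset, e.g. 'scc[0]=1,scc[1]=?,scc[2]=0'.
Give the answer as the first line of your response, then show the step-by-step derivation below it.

scc[0]=?,scc[1]=1,scc[2]=?,scc[3]=0,scc[4]=?,scc[5]=0,scc[6]=?

step 1: low=(low[0]=0,low[1]=1,low[2]=?,low[3]=2,low[4]=?,low[5]=2,low[6]=?); scc=(scc[0]=?,scc[1]=?,scc[2]=?,scc[3]=?,scc[4]=?,scc[5]=?,scc[6]=?)
step 2: low=(low[0]=0,low[1]=1,low[2]=?,low[3]=2,low[4]=?,low[5]=2,low[6]=?); scc=(scc[0]=?,scc[1]=?,scc[2]=?,scc[3]=0,scc[4]=?,scc[5]=0,scc[6]=?)
step 3: low=(low[0]=0,low[1]=1,low[2]=?,low[3]=2,low[4]=?,low[5]=2,low[6]=?); scc=(scc[0]=?,scc[1]=1,scc[2]=?,scc[3]=0,scc[4]=?,scc[5]=0,scc[6]=?)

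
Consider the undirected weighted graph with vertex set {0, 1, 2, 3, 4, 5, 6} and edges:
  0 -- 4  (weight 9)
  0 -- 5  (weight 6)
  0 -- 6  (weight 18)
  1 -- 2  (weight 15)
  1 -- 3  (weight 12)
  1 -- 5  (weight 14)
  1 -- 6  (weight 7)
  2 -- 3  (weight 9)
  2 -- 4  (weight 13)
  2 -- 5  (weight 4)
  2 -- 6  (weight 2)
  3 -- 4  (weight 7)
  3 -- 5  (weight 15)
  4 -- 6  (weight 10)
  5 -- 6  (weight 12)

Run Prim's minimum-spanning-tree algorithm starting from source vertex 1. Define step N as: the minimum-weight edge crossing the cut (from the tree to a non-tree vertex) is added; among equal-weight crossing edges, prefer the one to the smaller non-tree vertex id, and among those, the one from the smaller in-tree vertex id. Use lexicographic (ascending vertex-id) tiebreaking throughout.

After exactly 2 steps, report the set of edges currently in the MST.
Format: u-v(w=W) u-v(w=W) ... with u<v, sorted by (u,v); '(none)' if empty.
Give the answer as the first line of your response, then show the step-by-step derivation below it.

1-6(w=7) 2-6(w=2)

step 1: add edge 1-6 (w=7); MST = {1-6(w=7)}
step 2: add edge 2-6 (w=2); MST = {1-6(w=7) 2-6(w=2)}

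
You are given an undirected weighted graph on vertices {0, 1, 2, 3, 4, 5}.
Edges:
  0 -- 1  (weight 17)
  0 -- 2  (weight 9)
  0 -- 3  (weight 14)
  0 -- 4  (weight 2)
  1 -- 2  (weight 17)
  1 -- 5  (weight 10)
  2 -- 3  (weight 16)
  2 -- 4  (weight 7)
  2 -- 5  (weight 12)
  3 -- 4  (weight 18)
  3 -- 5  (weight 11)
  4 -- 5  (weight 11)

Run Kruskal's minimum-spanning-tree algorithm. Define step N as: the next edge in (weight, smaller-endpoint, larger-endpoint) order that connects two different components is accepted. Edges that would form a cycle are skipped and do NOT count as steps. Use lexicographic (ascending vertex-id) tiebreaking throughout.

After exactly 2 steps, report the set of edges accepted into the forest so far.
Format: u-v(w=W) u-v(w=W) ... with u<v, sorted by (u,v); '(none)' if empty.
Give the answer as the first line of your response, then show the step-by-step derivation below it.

0-4(w=2) 2-4(w=7)

step 1: add edge 0-4 (w=2); MST = {0-4(w=2)}
step 2: add edge 2-4 (w=7); MST = {0-4(w=2) 2-4(w=7)}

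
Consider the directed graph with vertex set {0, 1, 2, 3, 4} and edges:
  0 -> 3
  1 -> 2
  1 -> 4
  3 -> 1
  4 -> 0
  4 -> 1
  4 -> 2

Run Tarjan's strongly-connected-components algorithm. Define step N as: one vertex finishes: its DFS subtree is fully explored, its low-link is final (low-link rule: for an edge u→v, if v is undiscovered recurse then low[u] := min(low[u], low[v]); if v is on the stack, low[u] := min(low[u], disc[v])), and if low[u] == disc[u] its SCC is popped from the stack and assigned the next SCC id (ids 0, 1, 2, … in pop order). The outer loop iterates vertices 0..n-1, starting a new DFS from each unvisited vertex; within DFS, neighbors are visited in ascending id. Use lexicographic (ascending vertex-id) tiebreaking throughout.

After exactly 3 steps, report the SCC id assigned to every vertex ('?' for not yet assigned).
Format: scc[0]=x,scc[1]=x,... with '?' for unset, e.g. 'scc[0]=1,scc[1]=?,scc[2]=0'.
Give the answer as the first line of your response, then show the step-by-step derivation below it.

scc[0]=?,scc[1]=?,scc[2]=0,scc[3]=?,scc[4]=?

step 1: low=(low[0]=0,low[1]=2,low[2]=3,low[3]=1,low[4]=?); scc=(scc[0]=?,scc[1]=?,scc[2]=0,scc[3]=?,scc[4]=?)
step 2: low=(low[0]=0,low[1]=2,low[2]=3,low[3]=1,low[4]=0); scc=(scc[0]=?,scc[1]=?,scc[2]=0,scc[3]=?,scc[4]=?)
step 3: low=(low[0]=0,low[1]=0,low[2]=3,low[3]=1,low[4]=0); scc=(scc[0]=?,scc[1]=?,scc[2]=0,scc[3]=?,scc[4]=?)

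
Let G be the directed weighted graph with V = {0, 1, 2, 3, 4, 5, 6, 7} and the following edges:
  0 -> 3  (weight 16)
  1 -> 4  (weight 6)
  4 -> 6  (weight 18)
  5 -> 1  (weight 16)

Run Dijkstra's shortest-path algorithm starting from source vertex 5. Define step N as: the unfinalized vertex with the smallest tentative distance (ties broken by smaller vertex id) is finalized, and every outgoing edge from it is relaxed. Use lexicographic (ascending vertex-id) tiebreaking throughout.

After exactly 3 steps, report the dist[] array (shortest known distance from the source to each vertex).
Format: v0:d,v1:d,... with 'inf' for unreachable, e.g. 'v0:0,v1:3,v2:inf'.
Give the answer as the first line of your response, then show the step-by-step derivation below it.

v0:inf,v1:16,v2:inf,v3:inf,v4:22,v5:0,v6:40,v7:inf

step 1: dist = v0:inf,v1:16,v2:inf,v3:inf,v4:inf,v5:0,v6:inf,v7:inf
step 2: dist = v0:inf,v1:16,v2:inf,v3:inf,v4:22,v5:0,v6:inf,v7:inf
step 3: dist = v0:inf,v1:16,v2:inf,v3:inf,v4:22,v5:0,v6:40,v7:inf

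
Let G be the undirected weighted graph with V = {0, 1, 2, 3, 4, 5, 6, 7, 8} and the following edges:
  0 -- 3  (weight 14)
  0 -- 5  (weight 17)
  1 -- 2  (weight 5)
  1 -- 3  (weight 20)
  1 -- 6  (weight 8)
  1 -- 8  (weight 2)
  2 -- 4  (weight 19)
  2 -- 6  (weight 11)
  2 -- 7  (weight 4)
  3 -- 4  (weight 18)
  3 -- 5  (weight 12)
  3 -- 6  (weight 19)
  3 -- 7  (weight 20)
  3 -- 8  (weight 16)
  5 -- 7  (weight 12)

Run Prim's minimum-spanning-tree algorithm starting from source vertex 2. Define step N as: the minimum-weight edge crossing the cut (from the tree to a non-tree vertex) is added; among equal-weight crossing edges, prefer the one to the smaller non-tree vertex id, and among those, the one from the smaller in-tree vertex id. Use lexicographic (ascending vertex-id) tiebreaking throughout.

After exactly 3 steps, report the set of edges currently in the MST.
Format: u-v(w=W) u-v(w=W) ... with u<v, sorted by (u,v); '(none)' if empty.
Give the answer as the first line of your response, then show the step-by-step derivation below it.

1-2(w=5) 1-8(w=2) 2-7(w=4)

step 1: add edge 2-7 (w=4); MST = {2-7(w=4)}
step 2: add edge 1-2 (w=5); MST = {1-2(w=5) 2-7(w=4)}
step 3: add edge 1-8 (w=2); MST = {1-2(w=5) 1-8(w=2) 2-7(w=4)}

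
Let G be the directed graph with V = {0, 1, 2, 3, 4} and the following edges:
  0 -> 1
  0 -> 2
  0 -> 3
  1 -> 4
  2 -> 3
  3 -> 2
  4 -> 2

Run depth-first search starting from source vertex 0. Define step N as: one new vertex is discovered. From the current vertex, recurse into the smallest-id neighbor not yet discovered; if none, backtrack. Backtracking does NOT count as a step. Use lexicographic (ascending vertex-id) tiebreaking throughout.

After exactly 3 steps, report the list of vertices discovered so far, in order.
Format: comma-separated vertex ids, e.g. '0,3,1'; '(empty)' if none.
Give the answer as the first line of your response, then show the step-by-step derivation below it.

0,1,4

step 1: discover 0; path=0; order=0
step 2: discover 1; path=0>1; order=0,1
step 3: discover 4; path=0>1>4; order=0,1,4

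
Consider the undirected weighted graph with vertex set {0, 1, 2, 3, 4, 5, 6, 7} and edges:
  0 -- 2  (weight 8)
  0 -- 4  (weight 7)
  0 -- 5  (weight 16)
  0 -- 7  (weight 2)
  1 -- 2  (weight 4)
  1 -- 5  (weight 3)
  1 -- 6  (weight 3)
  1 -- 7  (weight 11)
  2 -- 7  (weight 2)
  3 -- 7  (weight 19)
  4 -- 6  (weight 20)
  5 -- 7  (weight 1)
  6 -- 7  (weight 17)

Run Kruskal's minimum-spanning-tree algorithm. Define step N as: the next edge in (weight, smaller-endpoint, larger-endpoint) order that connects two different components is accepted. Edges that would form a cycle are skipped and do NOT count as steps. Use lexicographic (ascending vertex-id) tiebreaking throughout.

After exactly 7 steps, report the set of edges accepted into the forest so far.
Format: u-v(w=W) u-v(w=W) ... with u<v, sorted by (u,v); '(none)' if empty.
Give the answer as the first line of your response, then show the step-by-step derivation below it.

0-4(w=7) 0-7(w=2) 1-5(w=3) 1-6(w=3) 2-7(w=2) 3-7(w=19) 5-7(w=1)

step 1: add edge 5-7 (w=1); MST = {5-7(w=1)}
step 2: add edge 0-7 (w=2); MST = {0-7(w=2) 5-7(w=1)}
step 3: add edge 2-7 (w=2); MST = {0-7(w=2) 2-7(w=2) 5-7(w=1)}
step 4: add edge 1-5 (w=3); MST = {0-7(w=2) 1-5(w=3) 2-7(w=2) 5-7(w=1)}
step 5: add edge 1-6 (w=3); MST = {0-7(w=2) 1-5(w=3) 1-6(w=3) 2-7(w=2) 5-7(w=1)}
step 6: add edge 0-4 (w=7); MST = {0-4(w=7) 0-7(w=2) 1-5(w=3) 1-6(w=3) 2-7(w=2) 5-7(w=1)}
step 7: add edge 3-7 (w=19); MST = {0-4(w=7) 0-7(w=2) 1-5(w=3) 1-6(w=3) 2-7(w=2) 3-7(w=19) 5-7(w=1)}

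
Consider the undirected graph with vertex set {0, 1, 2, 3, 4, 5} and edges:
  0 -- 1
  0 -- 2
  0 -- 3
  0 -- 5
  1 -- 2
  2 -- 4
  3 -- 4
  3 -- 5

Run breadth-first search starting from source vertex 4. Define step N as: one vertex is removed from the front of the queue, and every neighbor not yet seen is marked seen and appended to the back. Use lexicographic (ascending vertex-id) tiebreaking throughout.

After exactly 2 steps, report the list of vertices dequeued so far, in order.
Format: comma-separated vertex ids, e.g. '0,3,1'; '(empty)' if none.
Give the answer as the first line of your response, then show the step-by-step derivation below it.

4,2

step 1: dequeue 4; queue=[2,3]; order=4
step 2: dequeue 2; queue=[3,0,1]; order=4,2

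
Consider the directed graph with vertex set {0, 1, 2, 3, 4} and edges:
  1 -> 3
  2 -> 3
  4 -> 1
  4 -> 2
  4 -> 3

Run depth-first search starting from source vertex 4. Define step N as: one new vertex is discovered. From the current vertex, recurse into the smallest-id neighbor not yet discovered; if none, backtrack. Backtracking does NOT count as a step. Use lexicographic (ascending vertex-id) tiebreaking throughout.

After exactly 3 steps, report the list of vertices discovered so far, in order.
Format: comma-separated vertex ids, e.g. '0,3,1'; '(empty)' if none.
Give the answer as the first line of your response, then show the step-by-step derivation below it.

4,1,3

step 1: discover 4; path=4; order=4
step 2: discover 1; path=4>1; order=4,1
step 3: discover 3; path=4>1>3; order=4,1,3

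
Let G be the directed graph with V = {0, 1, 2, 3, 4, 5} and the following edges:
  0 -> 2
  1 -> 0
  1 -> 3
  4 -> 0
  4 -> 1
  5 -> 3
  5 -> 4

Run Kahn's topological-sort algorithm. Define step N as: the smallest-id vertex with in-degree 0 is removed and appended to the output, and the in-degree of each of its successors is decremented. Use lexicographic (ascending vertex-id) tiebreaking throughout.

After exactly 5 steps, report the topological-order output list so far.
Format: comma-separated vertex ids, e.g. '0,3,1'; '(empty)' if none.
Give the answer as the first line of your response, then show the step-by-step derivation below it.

5,4,1,0,2

step 1: output 5; order=[5]; indeg=(2,1,1,1,0,0)
step 2: output 4; order=[5,4]; indeg=(1,0,1,1,0,0)
step 3: output 1; order=[5,4,1]; indeg=(0,0,1,0,0,0)
step 4: output 0; order=[5,4,1,0]; indeg=(0,0,0,0,0,0)
step 5: output 2; order=[5,4,1,0,2]; indeg=(0,0,0,0,0,0)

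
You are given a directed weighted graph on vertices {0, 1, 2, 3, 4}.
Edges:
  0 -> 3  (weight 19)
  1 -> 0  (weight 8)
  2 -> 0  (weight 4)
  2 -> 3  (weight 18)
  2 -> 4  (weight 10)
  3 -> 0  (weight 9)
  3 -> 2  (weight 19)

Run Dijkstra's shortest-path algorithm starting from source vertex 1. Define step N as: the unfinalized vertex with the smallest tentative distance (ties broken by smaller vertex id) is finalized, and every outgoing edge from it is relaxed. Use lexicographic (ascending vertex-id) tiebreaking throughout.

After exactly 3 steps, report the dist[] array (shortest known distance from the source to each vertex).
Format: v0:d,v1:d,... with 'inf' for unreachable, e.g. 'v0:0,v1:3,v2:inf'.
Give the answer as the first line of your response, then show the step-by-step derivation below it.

v0:8,v1:0,v2:46,v3:27,v4:inf

step 1: dist = v0:8,v1:0,v2:inf,v3:inf,v4:inf
step 2: dist = v0:8,v1:0,v2:inf,v3:27,v4:inf
step 3: dist = v0:8,v1:0,v2:46,v3:27,v4:inf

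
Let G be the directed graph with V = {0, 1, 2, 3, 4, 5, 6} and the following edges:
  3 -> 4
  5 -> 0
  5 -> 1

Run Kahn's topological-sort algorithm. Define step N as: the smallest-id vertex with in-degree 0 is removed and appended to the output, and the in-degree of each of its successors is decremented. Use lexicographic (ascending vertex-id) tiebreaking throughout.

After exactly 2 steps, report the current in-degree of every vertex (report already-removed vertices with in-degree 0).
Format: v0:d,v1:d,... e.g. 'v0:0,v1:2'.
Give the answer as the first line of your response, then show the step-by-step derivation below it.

v0:1,v1:1,v2:0,v3:0,v4:0,v5:0,v6:0

step 1: output 2; order=[2]; indeg=(1,1,0,0,1,0,0)
step 2: output 3; order=[2,3]; indeg=(1,1,0,0,0,0,0)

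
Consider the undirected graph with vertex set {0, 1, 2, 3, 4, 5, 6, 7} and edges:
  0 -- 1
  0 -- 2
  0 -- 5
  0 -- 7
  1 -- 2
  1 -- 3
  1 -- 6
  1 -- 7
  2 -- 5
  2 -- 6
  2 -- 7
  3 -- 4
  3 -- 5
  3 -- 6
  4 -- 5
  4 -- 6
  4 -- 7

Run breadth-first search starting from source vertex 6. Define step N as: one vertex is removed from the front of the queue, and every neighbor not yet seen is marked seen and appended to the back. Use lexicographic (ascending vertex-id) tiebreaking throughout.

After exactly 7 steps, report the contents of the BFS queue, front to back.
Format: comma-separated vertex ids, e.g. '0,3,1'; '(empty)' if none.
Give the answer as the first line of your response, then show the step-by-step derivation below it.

5

step 1: dequeue 6; queue=[1,2,3,4]; order=6
step 2: dequeue 1; queue=[2,3,4,0,7]; order=6,1
step 3: dequeue 2; queue=[3,4,0,7,5]; order=6,1,2
step 4: dequeue 3; queue=[4,0,7,5]; order=6,1,2,3
step 5: dequeue 4; queue=[0,7,5]; order=6,1,2,3,4
step 6: dequeue 0; queue=[7,5]; order=6,1,2,3,4,0
step 7: dequeue 7; queue=[5]; order=6,1,2,3,4,0,7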